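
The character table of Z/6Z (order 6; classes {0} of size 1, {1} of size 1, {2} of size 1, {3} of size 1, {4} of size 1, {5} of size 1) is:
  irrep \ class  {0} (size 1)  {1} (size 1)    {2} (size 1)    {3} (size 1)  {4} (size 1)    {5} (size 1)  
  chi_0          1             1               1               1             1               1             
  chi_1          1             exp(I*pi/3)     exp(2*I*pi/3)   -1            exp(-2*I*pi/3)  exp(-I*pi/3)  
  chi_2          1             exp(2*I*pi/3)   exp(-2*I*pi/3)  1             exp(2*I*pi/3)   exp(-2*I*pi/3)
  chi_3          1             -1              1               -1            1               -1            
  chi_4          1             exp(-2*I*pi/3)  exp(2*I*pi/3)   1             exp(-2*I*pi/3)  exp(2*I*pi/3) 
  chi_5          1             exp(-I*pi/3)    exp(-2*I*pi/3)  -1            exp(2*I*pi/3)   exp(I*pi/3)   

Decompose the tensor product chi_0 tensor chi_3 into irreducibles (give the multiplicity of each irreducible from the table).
chi_0 tensor chi_3 = chi_3 (all other irreducibles have multiplicity 0).

Proof sketch: The character of a tensor product is the pointwise product (chi_0 * chi_3)(C) = chi_0(C) * chi_3(C):
  {0}: (1)*(1), {1}: (1)*(-1), {2}: (1)*(1), {3}: (1)*(-1), {4}: (1)*(1), {5}: (1)*(-1)
so (chi_0 * chi_3) takes values
  {0} -> 1, {1} -> -1, {2} -> 1, {3} -> -1, {4} -> 1, {5} -> -1.
Now take the inner product of this character with each irreducible chi from the table, <chi_0*chi_3, chi> = (1/6) sum_C |C| (chi_0*chi_3)(C) conj(chi(C)):
  <chi_0*chi_3, chi_0> = (1/6)[1*(1)*conj(1) + 1*(-1)*conj(1) + 1*(1)*conj(1) + 1*(-1)*conj(1) + 1*(1)*conj(1) + 1*(-1)*conj(1)]
      = (1/6)[(1) + (-1) + (1) + (-1) + (1) + (-1)] = 0/6 = 0
  <chi_0*chi_3, chi_1> = (1/6)[1*(1)*conj(1) + 1*(-1)*conj(exp(I*pi/3)) + 1*(1)*conj(exp(2*I*pi/3)) + 1*(-1)*conj(-1) + 1*(1)*conj(exp(-2*I*pi/3)) + 1*(-1)*conj(exp(-I*pi/3))]
      = (1/6)[(1) + (-exp(-I*pi/3)) + (exp(-2*I*pi/3)) + (1) + (exp(2*I*pi/3)) + (-exp(I*pi/3))] = 0/6 = 0
  <chi_0*chi_3, chi_2> = (1/6)[1*(1)*conj(1) + 1*(-1)*conj(exp(2*I*pi/3)) + 1*(1)*conj(exp(-2*I*pi/3)) + 1*(-1)*conj(1) + 1*(1)*conj(exp(2*I*pi/3)) + 1*(-1)*conj(exp(-2*I*pi/3))]
      = (1/6)[(1) + (-exp(-2*I*pi/3)) + (exp(2*I*pi/3)) + (-1) + (exp(-2*I*pi/3)) + (-exp(2*I*pi/3))] = 0/6 = 0
  <chi_0*chi_3, chi_3> = (1/6)[1*(1)*conj(1) + 1*(-1)*conj(-1) + 1*(1)*conj(1) + 1*(-1)*conj(-1) + 1*(1)*conj(1) + 1*(-1)*conj(-1)]
      = (1/6)[(1) + (1) + (1) + (1) + (1) + (1)] = 6/6 = 1
  <chi_0*chi_3, chi_4> = (1/6)[1*(1)*conj(1) + 1*(-1)*conj(exp(-2*I*pi/3)) + 1*(1)*conj(exp(2*I*pi/3)) + 1*(-1)*conj(1) + 1*(1)*conj(exp(-2*I*pi/3)) + 1*(-1)*conj(exp(2*I*pi/3))]
      = (1/6)[(1) + (-exp(2*I*pi/3)) + (exp(-2*I*pi/3)) + (-1) + (exp(2*I*pi/3)) + (-exp(-2*I*pi/3))] = 0/6 = 0
  <chi_0*chi_3, chi_5> = (1/6)[1*(1)*conj(1) + 1*(-1)*conj(exp(-I*pi/3)) + 1*(1)*conj(exp(-2*I*pi/3)) + 1*(-1)*conj(-1) + 1*(1)*conj(exp(2*I*pi/3)) + 1*(-1)*conj(exp(I*pi/3))]
      = (1/6)[(1) + (-exp(I*pi/3)) + (exp(2*I*pi/3)) + (1) + (exp(-2*I*pi/3)) + (-exp(-I*pi/3))] = 0/6 = 0
(Exp terms are combined using exp(i*s)*conj(exp(i*t)) = exp(i*(s-t)), and sums of them are collapsed using the identity that for every m > 1 the m distinct m-th roots of unity sum to 0, e.g. 1 + exp(2*I*pi/3) + exp(-2*I*pi/3) = 0.)
Hence the multiplicities are chi_3: 1. Dimension check: dim(chi_0)*dim(chi_3) = 1*1 = 1 and sum (mult * dim) = 1*1 = 1.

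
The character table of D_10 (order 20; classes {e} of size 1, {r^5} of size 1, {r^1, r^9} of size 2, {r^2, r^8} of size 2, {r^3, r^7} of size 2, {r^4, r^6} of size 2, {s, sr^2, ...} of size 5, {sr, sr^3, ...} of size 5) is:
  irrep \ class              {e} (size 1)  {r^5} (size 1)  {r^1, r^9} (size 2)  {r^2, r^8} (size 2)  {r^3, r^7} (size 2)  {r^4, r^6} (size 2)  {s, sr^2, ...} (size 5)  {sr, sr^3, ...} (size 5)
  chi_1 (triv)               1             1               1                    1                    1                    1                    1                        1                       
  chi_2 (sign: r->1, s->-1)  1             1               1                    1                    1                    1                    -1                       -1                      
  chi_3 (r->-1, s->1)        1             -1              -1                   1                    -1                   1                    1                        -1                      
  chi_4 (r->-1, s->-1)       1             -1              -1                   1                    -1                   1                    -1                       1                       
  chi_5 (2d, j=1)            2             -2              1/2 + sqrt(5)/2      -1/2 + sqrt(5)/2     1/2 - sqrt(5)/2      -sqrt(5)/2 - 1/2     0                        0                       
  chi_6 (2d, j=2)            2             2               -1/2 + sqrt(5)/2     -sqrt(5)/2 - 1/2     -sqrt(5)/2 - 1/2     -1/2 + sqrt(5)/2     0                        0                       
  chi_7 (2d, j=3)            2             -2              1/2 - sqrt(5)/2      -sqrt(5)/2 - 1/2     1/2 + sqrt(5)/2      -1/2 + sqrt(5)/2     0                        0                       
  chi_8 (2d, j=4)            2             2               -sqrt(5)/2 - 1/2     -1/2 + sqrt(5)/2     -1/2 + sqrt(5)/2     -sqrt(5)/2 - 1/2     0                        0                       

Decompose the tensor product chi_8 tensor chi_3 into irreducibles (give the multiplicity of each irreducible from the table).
chi_8 tensor chi_3 = chi_5 (all other irreducibles have multiplicity 0).

Explanation: The character of a tensor product is the pointwise product (chi_8 * chi_3)(C) = chi_8(C) * chi_3(C):
  {e}: (2)*(1), {r^5}: (2)*(-1), {r^1, r^9}: (-sqrt(5)/2 - 1/2)*(-1), {r^2, r^8}: (-1/2 + sqrt(5)/2)*(1), {r^3, r^7}: (-1/2 + sqrt(5)/2)*(-1), {r^4, r^6}: (-sqrt(5)/2 - 1/2)*(1), {s, sr^2, ...}: (0)*(1), {sr, sr^3, ...}: (0)*(-1)
so (chi_8 * chi_3) takes values
  {e} -> 2, {r^5} -> -2, {r^1, r^9} -> 1/2 + sqrt(5)/2, {r^2, r^8} -> -1/2 + sqrt(5)/2, {r^3, r^7} -> 1/2 - sqrt(5)/2, {r^4, r^6} -> -sqrt(5)/2 - 1/2, {s, sr^2, ...} -> 0, {sr, sr^3, ...} -> 0.
Now take the inner product of this character with each irreducible chi from the table, <chi_8*chi_3, chi> = (1/20) sum_C |C| (chi_8*chi_3)(C) conj(chi(C)):
  <chi_8*chi_3, chi_1> = (1/20)[1*(2)*conj(1) + 1*(-2)*conj(1) + 2*(1/2 + sqrt(5)/2)*conj(1) + 2*(-1/2 + sqrt(5)/2)*conj(1) + 2*(1/2 - sqrt(5)/2)*conj(1) + 2*(-sqrt(5)/2 - 1/2)*conj(1) + 5*(0)*conj(1) + 5*(0)*conj(1)]
      = (1/20)[(2) + (-2) + (1 + sqrt(5)) + (-1 + sqrt(5)) + (1 - sqrt(5)) + (-sqrt(5) - 1) + (0) + (0)] = 0/20 = 0
  <chi_8*chi_3, chi_2> = (1/20)[1*(2)*conj(1) + 1*(-2)*conj(1) + 2*(1/2 + sqrt(5)/2)*conj(1) + 2*(-1/2 + sqrt(5)/2)*conj(1) + 2*(1/2 - sqrt(5)/2)*conj(1) + 2*(-sqrt(5)/2 - 1/2)*conj(1) + 5*(0)*conj(-1) + 5*(0)*conj(-1)]
      = (1/20)[(2) + (-2) + (1 + sqrt(5)) + (-1 + sqrt(5)) + (1 - sqrt(5)) + (-sqrt(5) - 1) + (0) + (0)] = 0/20 = 0
  <chi_8*chi_3, chi_3> = (1/20)[1*(2)*conj(1) + 1*(-2)*conj(-1) + 2*(1/2 + sqrt(5)/2)*conj(-1) + 2*(-1/2 + sqrt(5)/2)*conj(1) + 2*(1/2 - sqrt(5)/2)*conj(-1) + 2*(-sqrt(5)/2 - 1/2)*conj(1) + 5*(0)*conj(1) + 5*(0)*conj(-1)]
      = (1/20)[(2) + (2) + (-sqrt(5) - 1) + (-1 + sqrt(5)) + (-1 + sqrt(5)) + (-sqrt(5) - 1) + (0) + (0)] = 0/20 = 0
  <chi_8*chi_3, chi_4> = (1/20)[1*(2)*conj(1) + 1*(-2)*conj(-1) + 2*(1/2 + sqrt(5)/2)*conj(-1) + 2*(-1/2 + sqrt(5)/2)*conj(1) + 2*(1/2 - sqrt(5)/2)*conj(-1) + 2*(-sqrt(5)/2 - 1/2)*conj(1) + 5*(0)*conj(-1) + 5*(0)*conj(1)]
      = (1/20)[(2) + (2) + (-sqrt(5) - 1) + (-1 + sqrt(5)) + (-1 + sqrt(5)) + (-sqrt(5) - 1) + (0) + (0)] = 0/20 = 0
  <chi_8*chi_3, chi_5> = (1/20)[1*(2)*conj(2) + 1*(-2)*conj(-2) + 2*(1/2 + sqrt(5)/2)*conj(1/2 + sqrt(5)/2) + 2*(-1/2 + sqrt(5)/2)*conj(-1/2 + sqrt(5)/2) + 2*(1/2 - sqrt(5)/2)*conj(1/2 - sqrt(5)/2) + 2*(-sqrt(5)/2 - 1/2)*conj(-sqrt(5)/2 - 1/2) + 5*(0)*conj(0) + 5*(0)*conj(0)]
      = (1/20)[(4) + (4) + (sqrt(5) + 3) + (3 - sqrt(5)) + (3 - sqrt(5)) + (sqrt(5) + 3) + (0) + (0)] = 20/20 = 1
  <chi_8*chi_3, chi_6> = (1/20)[1*(2)*conj(2) + 1*(-2)*conj(2) + 2*(1/2 + sqrt(5)/2)*conj(-1/2 + sqrt(5)/2) + 2*(-1/2 + sqrt(5)/2)*conj(-sqrt(5)/2 - 1/2) + 2*(1/2 - sqrt(5)/2)*conj(-sqrt(5)/2 - 1/2) + 2*(-sqrt(5)/2 - 1/2)*conj(-1/2 + sqrt(5)/2) + 5*(0)*conj(0) + 5*(0)*conj(0)]
      = (1/20)[(4) + (-4) + (2) + (-2) + (2) + (-2) + (0) + (0)] = 0/20 = 0
  <chi_8*chi_3, chi_7> = (1/20)[1*(2)*conj(2) + 1*(-2)*conj(-2) + 2*(1/2 + sqrt(5)/2)*conj(1/2 - sqrt(5)/2) + 2*(-1/2 + sqrt(5)/2)*conj(-sqrt(5)/2 - 1/2) + 2*(1/2 - sqrt(5)/2)*conj(1/2 + sqrt(5)/2) + 2*(-sqrt(5)/2 - 1/2)*conj(-1/2 + sqrt(5)/2) + 5*(0)*conj(0) + 5*(0)*conj(0)]
      = (1/20)[(4) + (4) + (-2) + (-2) + (-2) + (-2) + (0) + (0)] = 0/20 = 0
  <chi_8*chi_3, chi_8> = (1/20)[1*(2)*conj(2) + 1*(-2)*conj(2) + 2*(1/2 + sqrt(5)/2)*conj(-sqrt(5)/2 - 1/2) + 2*(-1/2 + sqrt(5)/2)*conj(-1/2 + sqrt(5)/2) + 2*(1/2 - sqrt(5)/2)*conj(-1/2 + sqrt(5)/2) + 2*(-sqrt(5)/2 - 1/2)*conj(-sqrt(5)/2 - 1/2) + 5*(0)*conj(0) + 5*(0)*conj(0)]
      = (1/20)[(4) + (-4) + (-3 - sqrt(5)) + (3 - sqrt(5)) + (-3 + sqrt(5)) + (sqrt(5) + 3) + (0) + (0)] = 0/20 = 0
Hence the multiplicities are chi_5: 1. Dimension check: dim(chi_8)*dim(chi_3) = 2*1 = 2 and sum (mult * dim) = 1*2 = 2.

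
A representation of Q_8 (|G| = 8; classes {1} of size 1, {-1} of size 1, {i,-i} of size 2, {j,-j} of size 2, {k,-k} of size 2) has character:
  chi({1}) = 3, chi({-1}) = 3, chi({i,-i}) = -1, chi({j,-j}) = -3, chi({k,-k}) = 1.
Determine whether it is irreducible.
Not irreducible (reducible): <chi, chi> = 5 > 1.

Details: <chi, chi> = (1/|G|) sum_C |C| * |chi(C)|^2 = (1/8)[1*|3|^2 + 1*|3|^2 + 2*|-1|^2 + 2*|-3|^2 + 2*|1|^2]
  = (1/8)[(9) + (9) + (2) + (18) + (2)] = 40/8 = 5.
A character is irreducible iff <chi, chi> = 1, so this representation is reducible.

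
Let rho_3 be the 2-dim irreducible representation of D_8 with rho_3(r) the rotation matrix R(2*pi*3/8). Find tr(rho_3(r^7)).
chi_{rho_3}(r^7) = 2*cos(2*pi*3*7/8) = -sqrt(2)

Explanation: rho_3(r^7) is rotation by angle 2*pi*3*7/8, whose trace is 2*cos(2*pi*3*7/8) = -sqrt(2).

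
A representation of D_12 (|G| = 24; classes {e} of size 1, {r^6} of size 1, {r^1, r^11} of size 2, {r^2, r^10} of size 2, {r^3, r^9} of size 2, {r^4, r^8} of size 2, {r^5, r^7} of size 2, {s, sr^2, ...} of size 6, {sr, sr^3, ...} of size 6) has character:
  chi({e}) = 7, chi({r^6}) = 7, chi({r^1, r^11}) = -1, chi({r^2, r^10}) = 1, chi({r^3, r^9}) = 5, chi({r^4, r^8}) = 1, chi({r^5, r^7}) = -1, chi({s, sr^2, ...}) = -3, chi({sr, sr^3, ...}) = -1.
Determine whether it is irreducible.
Not irreducible (reducible): <chi, chi> = 9 > 1.

<chi, chi> = (1/|G|) sum_C |C| * |chi(C)|^2 = (1/24)[1*|7|^2 + 1*|7|^2 + 2*|-1|^2 + 2*|1|^2 + 2*|5|^2 + 2*|1|^2 + 2*|-1|^2 + 6*|-3|^2 + 6*|-1|^2]
  = (1/24)[(49) + (49) + (2) + (2) + (50) + (2) + (2) + (54) + (6)] = 216/24 = 9.
A character is irreducible iff <chi, chi> = 1, so this representation is reducible.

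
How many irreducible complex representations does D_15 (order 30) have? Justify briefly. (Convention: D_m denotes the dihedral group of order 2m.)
9

Reasoning: The number of irreducible complex representations of a finite group equals its number of conjugacy classes. D_15 has 9 conjugacy classes ((n+3)/2 for n odd), so D_15 (order 30) has exactly 9 irreducible complex representations.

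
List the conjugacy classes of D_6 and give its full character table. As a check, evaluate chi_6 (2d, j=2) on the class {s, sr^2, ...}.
Conjugacy classes: {e} of size 1, {r^3} of size 1, {r^1, r^5} of size 2, {r^2, r^4} of size 2, {s, sr^2, ...} of size 3, {sr, sr^3, ...} of size 3.
Character table:
  irrep \ class              {e} (size 1)  {r^3} (size 1)  {r^1, r^5} (size 2)  {r^2, r^4} (size 2)  {s, sr^2, ...} (size 3)  {sr, sr^3, ...} (size 3)
  chi_1 (triv)               1             1               1                    1                    1                        1                       
  chi_2 (sign: r->1, s->-1)  1             1               1                    1                    -1                       -1                      
  chi_3 (r->-1, s->1)        1             -1              -1                   1                    1                        -1                      
  chi_4 (r->-1, s->-1)       1             -1              -1                   1                    -1                       1                       
  chi_5 (2d, j=1)            2             -2              1                    -1                   0                        0                       
  chi_6 (2d, j=2)            2             2               -1                   -1                   0                        0                       

Spot check: chi_6 (2d, j=2) on {s, sr^2, ...} = 0.

Why: D_6 has order 2*6 = 12 with 6 conjugacy classes, hence 6 irreducibles. Sum of squared dims 1 + 1 + 1 + 1 + 4 + 4 = 12 = |G|. Linear characters come from the abelianisation; the 2-dimensional irreps have character r^k -> 2*cos(2*pi*j*k/6), reflections -> 0.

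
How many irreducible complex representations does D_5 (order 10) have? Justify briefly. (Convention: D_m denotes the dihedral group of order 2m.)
4

Proof sketch: The number of irreducible complex representations of a finite group equals its number of conjugacy classes. D_5 has 4 conjugacy classes ((n+3)/2 for n odd), so D_5 (order 10) has exactly 4 irreducible complex representations.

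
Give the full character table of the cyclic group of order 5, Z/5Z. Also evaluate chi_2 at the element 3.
Character table of Z/5Z (irreps indexed chi_0,...,chi_4 with chi_k(m) = zeta_5^(k*m), zeta_5 = exp(2*pi*i/5)):
  irrep \ class  {0} (size 1)  {1} (size 1)    {2} (size 1)    {3} (size 1)    {4} (size 1)  
  chi_0          1             1               1               1               1             
  chi_1          1             exp(2*I*pi/5)   exp(4*I*pi/5)   exp(-4*I*pi/5)  exp(-2*I*pi/5)
  chi_2          1             exp(4*I*pi/5)   exp(-2*I*pi/5)  exp(2*I*pi/5)   exp(-4*I*pi/5)
  chi_3          1             exp(-4*I*pi/5)  exp(2*I*pi/5)   exp(-2*I*pi/5)  exp(4*I*pi/5) 
  chi_4          1             exp(-2*I*pi/5)  exp(-4*I*pi/5)  exp(4*I*pi/5)   exp(2*I*pi/5) 

Spot check: chi_2(3) = zeta_5^(2*3) = zeta_5^6 = exp(2*I*pi/5).

Derivation: Z/5Z is abelian, so all 5 irreducible complex representations are 1-dimensional. They are given by chi_k(m) = zeta_5^(k*m) for k = 0,...,4. Row orthogonality: sum_m chi_k(m) conj(chi_l(m)) = 5 * [k = l].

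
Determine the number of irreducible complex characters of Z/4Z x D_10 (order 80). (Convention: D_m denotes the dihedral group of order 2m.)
32

The number of irreducible complex representations of a finite group equals its number of conjugacy classes. For a direct product, #classes(G x H) = #classes(G) * #classes(H). Z/4Z has 4 classes (abelian), D_10 has 8 classes, so 4 * 8 = 32, so Z/4Z x D_10 (order 80) has exactly 32 irreducible complex representations.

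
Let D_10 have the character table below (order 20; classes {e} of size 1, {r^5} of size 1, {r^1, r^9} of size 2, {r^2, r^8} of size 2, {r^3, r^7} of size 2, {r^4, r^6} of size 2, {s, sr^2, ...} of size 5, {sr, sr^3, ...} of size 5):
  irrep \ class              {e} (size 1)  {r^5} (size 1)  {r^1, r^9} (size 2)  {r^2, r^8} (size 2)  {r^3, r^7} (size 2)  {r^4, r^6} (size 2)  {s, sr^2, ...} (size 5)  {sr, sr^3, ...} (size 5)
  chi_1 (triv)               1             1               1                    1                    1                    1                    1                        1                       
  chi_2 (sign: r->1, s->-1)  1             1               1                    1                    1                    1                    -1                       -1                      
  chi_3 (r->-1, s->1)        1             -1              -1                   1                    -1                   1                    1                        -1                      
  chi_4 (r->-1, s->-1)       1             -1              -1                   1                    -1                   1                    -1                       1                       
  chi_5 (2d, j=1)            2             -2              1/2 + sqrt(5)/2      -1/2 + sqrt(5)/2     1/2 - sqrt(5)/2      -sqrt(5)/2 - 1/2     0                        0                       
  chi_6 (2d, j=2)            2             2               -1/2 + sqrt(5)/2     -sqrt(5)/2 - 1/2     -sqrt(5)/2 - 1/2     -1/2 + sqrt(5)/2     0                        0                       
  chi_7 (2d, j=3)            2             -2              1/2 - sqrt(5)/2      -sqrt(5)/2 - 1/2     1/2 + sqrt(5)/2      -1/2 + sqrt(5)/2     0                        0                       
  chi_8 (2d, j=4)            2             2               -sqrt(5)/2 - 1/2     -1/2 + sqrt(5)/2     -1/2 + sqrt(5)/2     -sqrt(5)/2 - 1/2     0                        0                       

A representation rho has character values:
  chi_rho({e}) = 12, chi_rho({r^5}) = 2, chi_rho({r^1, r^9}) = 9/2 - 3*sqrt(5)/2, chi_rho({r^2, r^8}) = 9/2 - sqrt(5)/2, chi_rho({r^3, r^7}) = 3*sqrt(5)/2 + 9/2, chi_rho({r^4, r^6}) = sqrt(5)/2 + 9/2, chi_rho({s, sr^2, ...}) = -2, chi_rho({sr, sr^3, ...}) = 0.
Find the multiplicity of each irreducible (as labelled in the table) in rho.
Multiplicities: chi_1: 2, chi_2: 3, chi_3: 0, chi_4: 1, chi_5: 0, chi_6: 0, chi_7: 2, chi_8: 1.

Justification: Use <chi_rho, chi> = (1/|G|) sum_C |C| * chi_rho(C) * conj(chi(C)) with |G| = 20 for each irreducible chi in the table:
  <chi_rho, chi_1> = (1/20)[1*(12)*conj(1) + 1*(2)*conj(1) + 2*(9/2 - 3*sqrt(5)/2)*conj(1) + 2*(9/2 - sqrt(5)/2)*conj(1) + 2*(3*sqrt(5)/2 + 9/2)*conj(1) + 2*(sqrt(5)/2 + 9/2)*conj(1) + 5*(-2)*conj(1) + 5*(0)*conj(1)]
      = (1/20)[(12) + (2) + (9 - 3*sqrt(5)) + (9 - sqrt(5)) + (3*sqrt(5) + 9) + (sqrt(5) + 9) + (-10) + (0)] = 40/20 = 2
  <chi_rho, chi_2> = (1/20)[1*(12)*conj(1) + 1*(2)*conj(1) + 2*(9/2 - 3*sqrt(5)/2)*conj(1) + 2*(9/2 - sqrt(5)/2)*conj(1) + 2*(3*sqrt(5)/2 + 9/2)*conj(1) + 2*(sqrt(5)/2 + 9/2)*conj(1) + 5*(-2)*conj(-1) + 5*(0)*conj(-1)]
      = (1/20)[(12) + (2) + (9 - 3*sqrt(5)) + (9 - sqrt(5)) + (3*sqrt(5) + 9) + (sqrt(5) + 9) + (10) + (0)] = 60/20 = 3
  <chi_rho, chi_3> = (1/20)[1*(12)*conj(1) + 1*(2)*conj(-1) + 2*(9/2 - 3*sqrt(5)/2)*conj(-1) + 2*(9/2 - sqrt(5)/2)*conj(1) + 2*(3*sqrt(5)/2 + 9/2)*conj(-1) + 2*(sqrt(5)/2 + 9/2)*conj(1) + 5*(-2)*conj(1) + 5*(0)*conj(-1)]
      = (1/20)[(12) + (-2) + (-9 + 3*sqrt(5)) + (9 - sqrt(5)) + (-9 - 3*sqrt(5)) + (sqrt(5) + 9) + (-10) + (0)] = 0/20 = 0
  <chi_rho, chi_4> = (1/20)[1*(12)*conj(1) + 1*(2)*conj(-1) + 2*(9/2 - 3*sqrt(5)/2)*conj(-1) + 2*(9/2 - sqrt(5)/2)*conj(1) + 2*(3*sqrt(5)/2 + 9/2)*conj(-1) + 2*(sqrt(5)/2 + 9/2)*conj(1) + 5*(-2)*conj(-1) + 5*(0)*conj(1)]
      = (1/20)[(12) + (-2) + (-9 + 3*sqrt(5)) + (9 - sqrt(5)) + (-9 - 3*sqrt(5)) + (sqrt(5) + 9) + (10) + (0)] = 20/20 = 1
  <chi_rho, chi_5> = (1/20)[1*(12)*conj(2) + 1*(2)*conj(-2) + 2*(9/2 - 3*sqrt(5)/2)*conj(1/2 + sqrt(5)/2) + 2*(9/2 - sqrt(5)/2)*conj(-1/2 + sqrt(5)/2) + 2*(3*sqrt(5)/2 + 9/2)*conj(1/2 - sqrt(5)/2) + 2*(sqrt(5)/2 + 9/2)*conj(-sqrt(5)/2 - 1/2) + 5*(-2)*conj(0) + 5*(0)*conj(0)]
      = (1/20)[(24) + (-4) + (-3 + 3*sqrt(5)) + (-7 + 5*sqrt(5)) + (-3*sqrt(5) - 3) + (-5*sqrt(5) - 7) + (0) + (0)] = 0/20 = 0
  <chi_rho, chi_6> = (1/20)[1*(12)*conj(2) + 1*(2)*conj(2) + 2*(9/2 - 3*sqrt(5)/2)*conj(-1/2 + sqrt(5)/2) + 2*(9/2 - sqrt(5)/2)*conj(-sqrt(5)/2 - 1/2) + 2*(3*sqrt(5)/2 + 9/2)*conj(-sqrt(5)/2 - 1/2) + 2*(sqrt(5)/2 + 9/2)*conj(-1/2 + sqrt(5)/2) + 5*(-2)*conj(0) + 5*(0)*conj(0)]
      = (1/20)[(24) + (4) + (-12 + 6*sqrt(5)) + (-4*sqrt(5) - 2) + (-6*sqrt(5) - 12) + (-2 + 4*sqrt(5)) + (0) + (0)] = 0/20 = 0
  <chi_rho, chi_7> = (1/20)[1*(12)*conj(2) + 1*(2)*conj(-2) + 2*(9/2 - 3*sqrt(5)/2)*conj(1/2 - sqrt(5)/2) + 2*(9/2 - sqrt(5)/2)*conj(-sqrt(5)/2 - 1/2) + 2*(3*sqrt(5)/2 + 9/2)*conj(1/2 + sqrt(5)/2) + 2*(sqrt(5)/2 + 9/2)*conj(-1/2 + sqrt(5)/2) + 5*(-2)*conj(0) + 5*(0)*conj(0)]
      = (1/20)[(24) + (-4) + (12 - 6*sqrt(5)) + (-4*sqrt(5) - 2) + (12 + 6*sqrt(5)) + (-2 + 4*sqrt(5)) + (0) + (0)] = 40/20 = 2
  <chi_rho, chi_8> = (1/20)[1*(12)*conj(2) + 1*(2)*conj(2) + 2*(9/2 - 3*sqrt(5)/2)*conj(-sqrt(5)/2 - 1/2) + 2*(9/2 - sqrt(5)/2)*conj(-1/2 + sqrt(5)/2) + 2*(3*sqrt(5)/2 + 9/2)*conj(-1/2 + sqrt(5)/2) + 2*(sqrt(5)/2 + 9/2)*conj(-sqrt(5)/2 - 1/2) + 5*(-2)*conj(0) + 5*(0)*conj(0)]
      = (1/20)[(24) + (4) + (3 - 3*sqrt(5)) + (-7 + 5*sqrt(5)) + (3 + 3*sqrt(5)) + (-5*sqrt(5) - 7) + (0) + (0)] = 20/20 = 1
Dimension check: dim(rho) = sum (mult * dim) = 2*1 + 3*1 + 0*1 + 1*1 + 0*2 + 0*2 + 2*2 + 1*2 = 12 = chi_rho(e) = 12.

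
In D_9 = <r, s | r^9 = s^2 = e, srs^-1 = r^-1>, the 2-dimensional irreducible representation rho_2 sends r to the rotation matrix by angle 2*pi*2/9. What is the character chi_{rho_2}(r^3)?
chi_{rho_2}(r^3) = 2*cos(2*pi*2*3/9) = -1

rho_2(r^3) is rotation by angle 2*pi*2*3/9, whose trace is 2*cos(2*pi*2*3/9) = -1.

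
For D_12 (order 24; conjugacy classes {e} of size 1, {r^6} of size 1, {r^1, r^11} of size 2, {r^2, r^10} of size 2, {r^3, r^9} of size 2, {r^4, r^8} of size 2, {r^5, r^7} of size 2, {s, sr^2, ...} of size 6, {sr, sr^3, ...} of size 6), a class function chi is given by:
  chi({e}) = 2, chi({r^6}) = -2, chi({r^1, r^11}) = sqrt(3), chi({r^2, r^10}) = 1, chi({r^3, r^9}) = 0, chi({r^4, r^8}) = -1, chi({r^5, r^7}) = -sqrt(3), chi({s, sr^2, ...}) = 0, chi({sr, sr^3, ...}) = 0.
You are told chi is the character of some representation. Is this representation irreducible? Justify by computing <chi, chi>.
Irreducible: <chi, chi> = 1.

Why: <chi, chi> = (1/|G|) sum_C |C| * |chi(C)|^2 = (1/24)[1*|2|^2 + 1*|-2|^2 + 2*|sqrt(3)|^2 + 2*|1|^2 + 2*|0|^2 + 2*|-1|^2 + 2*|-sqrt(3)|^2 + 6*|0|^2 + 6*|0|^2]
  = (1/24)[(4) + (4) + (6) + (2) + (0) + (2) + (6) + (0) + (0)] = 24/24 = 1.
A character is irreducible iff <chi, chi> = 1, so this representation is irreducible.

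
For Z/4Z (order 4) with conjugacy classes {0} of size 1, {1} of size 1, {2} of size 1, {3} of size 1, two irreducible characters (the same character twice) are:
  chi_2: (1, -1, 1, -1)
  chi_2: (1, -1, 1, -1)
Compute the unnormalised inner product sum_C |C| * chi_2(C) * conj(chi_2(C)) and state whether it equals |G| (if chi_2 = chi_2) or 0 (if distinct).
Sum = 4 = |G| = 4; so <chi_2, chi_2> = 1 (norm-1 confirms irreducibility).

Why: Compute term by term over conjugacy classes (|C| * chi_2(C) * conj(chi_2(C))):
  1*(1)*conj(1) + 1*(-1)*conj(-1) + 1*(1)*conj(1) + 1*(-1)*conj(-1)
  = (1) + (1) + (1) + (1)
  = 4.
(Exp terms are combined using exp(i*s)*conj(exp(i*t)) = exp(i*(s-t)), and sums of them are collapsed using the identity that for every m > 1 the m distinct m-th roots of unity sum to 0, e.g. 1 + exp(2*I*pi/3) + exp(-2*I*pi/3) = 0.)
Dividing by |G| = 4 gives 4/4 = 1, matching the row-orthogonality relation <chi_2, chi_2> = [chi_2 = chi_2].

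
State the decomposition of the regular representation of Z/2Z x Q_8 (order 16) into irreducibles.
Each irreducible V_i of dimension d_i appears with multiplicity d_i, i.e. rho_reg = (direct sum over all irreducibles V_i) d_i V_i. The irreducible dimensions for Z/2Z x Q_8 are 1, 1, 1, 1, 1, 1, 1, 1, 2, 2: 8 irreducibles of dimension 1, each with multiplicity 1; 2 irreducibles of dimension 2, each with multiplicity 2. Total dimension 8*1*1 + 2*2*2 = 16 = |G|.

Why: General theorem: in the regular representation of a finite group G, each irreducible appears with multiplicity equal to its dimension. Check: dim(rho_reg) = sum d_i^2 = 1 + 1 + 1 + 1 + 1 + 1 + 1 + 1 + 4 + 4 = 16 = |G|.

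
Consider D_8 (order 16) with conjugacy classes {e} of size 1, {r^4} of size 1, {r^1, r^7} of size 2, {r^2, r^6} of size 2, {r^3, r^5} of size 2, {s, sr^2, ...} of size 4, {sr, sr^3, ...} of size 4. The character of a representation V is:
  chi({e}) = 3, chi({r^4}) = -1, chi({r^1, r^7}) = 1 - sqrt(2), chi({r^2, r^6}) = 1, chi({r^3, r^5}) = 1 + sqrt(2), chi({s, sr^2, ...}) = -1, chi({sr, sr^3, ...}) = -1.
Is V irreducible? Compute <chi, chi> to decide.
Not irreducible (reducible): <chi, chi> = 2 > 1.

Proof sketch: <chi, chi> = (1/|G|) sum_C |C| * |chi(C)|^2 = (1/16)[1*|3|^2 + 1*|-1|^2 + 2*|1 - sqrt(2)|^2 + 2*|1|^2 + 2*|1 + sqrt(2)|^2 + 4*|-1|^2 + 4*|-1|^2]
  = (1/16)[(9) + (1) + (6 - 4*sqrt(2)) + (2) + (4*sqrt(2) + 6) + (4) + (4)] = 32/16 = 2.
A character is irreducible iff <chi, chi> = 1, so this representation is reducible.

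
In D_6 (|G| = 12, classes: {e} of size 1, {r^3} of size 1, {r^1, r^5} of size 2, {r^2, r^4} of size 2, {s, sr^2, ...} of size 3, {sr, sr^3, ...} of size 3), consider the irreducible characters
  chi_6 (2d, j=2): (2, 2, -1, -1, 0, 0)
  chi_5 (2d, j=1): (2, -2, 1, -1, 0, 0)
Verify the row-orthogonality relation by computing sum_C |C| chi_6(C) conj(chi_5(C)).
Sum = 0; so <chi_6, chi_5> = 0 (distinct irreducibles are orthogonal).

Derivation: Compute term by term over conjugacy classes (|C| * chi_6(C) * conj(chi_5(C))):
  1*(2)*conj(2) + 1*(2)*conj(-2) + 2*(-1)*conj(1) + 2*(-1)*conj(-1) + 3*(0)*conj(0) + 3*(0)*conj(0)
  = (4) + (-4) + (-2) + (2) + (0) + (0)
  = 0.
Dividing by |G| = 12 gives 0/12 = 0, matching the row-orthogonality relation <chi_6, chi_5> = [chi_6 = chi_5].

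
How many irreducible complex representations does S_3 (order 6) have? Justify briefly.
3

Derivation: The number of irreducible complex representations of a finite group equals its number of conjugacy classes. Conjugacy classes in S_3 correspond to cycle types, i.e. partitions of 3; there are p(3) = 3 of them, so S_3 (order 6) has exactly 3 irreducible complex representations.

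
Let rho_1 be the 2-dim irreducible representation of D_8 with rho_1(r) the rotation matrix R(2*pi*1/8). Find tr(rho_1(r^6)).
chi_{rho_1}(r^6) = 2*cos(2*pi*1*6/8) = 0

Details: rho_1(r^6) is rotation by angle 2*pi*1*6/8, whose trace is 2*cos(2*pi*1*6/8) = 0.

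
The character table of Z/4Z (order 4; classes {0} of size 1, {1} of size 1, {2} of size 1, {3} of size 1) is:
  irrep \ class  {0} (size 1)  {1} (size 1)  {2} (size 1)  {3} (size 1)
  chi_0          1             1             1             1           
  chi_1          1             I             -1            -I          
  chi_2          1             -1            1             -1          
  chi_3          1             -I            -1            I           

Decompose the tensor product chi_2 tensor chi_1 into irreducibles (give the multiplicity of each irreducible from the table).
chi_2 tensor chi_1 = chi_3 (all other irreducibles have multiplicity 0).

Proof sketch: The character of a tensor product is the pointwise product (chi_2 * chi_1)(C) = chi_2(C) * chi_1(C):
  {0}: (1)*(1), {1}: (-1)*(I), {2}: (1)*(-1), {3}: (-1)*(-I)
so (chi_2 * chi_1) takes values
  {0} -> 1, {1} -> -I, {2} -> -1, {3} -> I.
Now take the inner product of this character with each irreducible chi from the table, <chi_2*chi_1, chi> = (1/4) sum_C |C| (chi_2*chi_1)(C) conj(chi(C)):
  <chi_2*chi_1, chi_0> = (1/4)[1*(1)*conj(1) + 1*(-I)*conj(1) + 1*(-1)*conj(1) + 1*(I)*conj(1)]
      = (1/4)[(1) + (-I) + (-1) + (I)] = 0/4 = 0
  <chi_2*chi_1, chi_1> = (1/4)[1*(1)*conj(1) + 1*(-I)*conj(I) + 1*(-1)*conj(-1) + 1*(I)*conj(-I)]
      = (1/4)[(1) + (-1) + (1) + (-1)] = 0/4 = 0
  <chi_2*chi_1, chi_2> = (1/4)[1*(1)*conj(1) + 1*(-I)*conj(-1) + 1*(-1)*conj(1) + 1*(I)*conj(-1)]
      = (1/4)[(1) + (I) + (-1) + (-I)] = 0/4 = 0
  <chi_2*chi_1, chi_3> = (1/4)[1*(1)*conj(1) + 1*(-I)*conj(-I) + 1*(-1)*conj(-1) + 1*(I)*conj(I)]
      = (1/4)[(1) + (1) + (1) + (1)] = 4/4 = 1
(Exp terms are combined using exp(i*s)*conj(exp(i*t)) = exp(i*(s-t)), and sums of them are collapsed using the identity that for every m > 1 the m distinct m-th roots of unity sum to 0, e.g. 1 + exp(2*I*pi/3) + exp(-2*I*pi/3) = 0.)
Hence the multiplicities are chi_3: 1. Dimension check: dim(chi_2)*dim(chi_1) = 1*1 = 1 and sum (mult * dim) = 1*1 = 1.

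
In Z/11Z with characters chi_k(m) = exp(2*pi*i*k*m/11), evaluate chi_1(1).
chi_1(1) = zeta_11^1 = exp(2*I*pi/11)

chi_1(1) = zeta_11^(1*1) = zeta_11^1. Since zeta_11^11 = 1, this equals zeta_11^1 = exp(2*pi*i*1/11) = exp(2*I*pi/11).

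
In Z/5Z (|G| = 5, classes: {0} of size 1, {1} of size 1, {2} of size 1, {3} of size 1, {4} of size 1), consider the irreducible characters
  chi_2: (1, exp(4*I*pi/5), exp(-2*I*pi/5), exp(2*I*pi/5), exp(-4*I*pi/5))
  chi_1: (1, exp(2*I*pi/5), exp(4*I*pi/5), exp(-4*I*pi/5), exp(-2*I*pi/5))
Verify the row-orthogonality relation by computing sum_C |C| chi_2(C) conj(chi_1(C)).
Sum = 0; so <chi_2, chi_1> = 0 (distinct irreducibles are orthogonal).

Working: Compute term by term over conjugacy classes (|C| * chi_2(C) * conj(chi_1(C))):
  1*(1)*conj(1) + 1*(exp(4*I*pi/5))*conj(exp(2*I*pi/5)) + 1*(exp(-2*I*pi/5))*conj(exp(4*I*pi/5)) + 1*(exp(2*I*pi/5))*conj(exp(-4*I*pi/5)) + 1*(exp(-4*I*pi/5))*conj(exp(-2*I*pi/5))
  = (1) + (exp(2*I*pi/5)) + (exp(4*I*pi/5)) + (exp(-4*I*pi/5)) + (exp(-2*I*pi/5))
  = 0.
(Exp terms are combined using exp(i*s)*conj(exp(i*t)) = exp(i*(s-t)), and sums of them are collapsed using the identity that for every m > 1 the m distinct m-th roots of unity sum to 0, e.g. 1 + exp(2*I*pi/3) + exp(-2*I*pi/3) = 0.)
Dividing by |G| = 5 gives 0/5 = 0, matching the row-orthogonality relation <chi_2, chi_1> = [chi_2 = chi_1].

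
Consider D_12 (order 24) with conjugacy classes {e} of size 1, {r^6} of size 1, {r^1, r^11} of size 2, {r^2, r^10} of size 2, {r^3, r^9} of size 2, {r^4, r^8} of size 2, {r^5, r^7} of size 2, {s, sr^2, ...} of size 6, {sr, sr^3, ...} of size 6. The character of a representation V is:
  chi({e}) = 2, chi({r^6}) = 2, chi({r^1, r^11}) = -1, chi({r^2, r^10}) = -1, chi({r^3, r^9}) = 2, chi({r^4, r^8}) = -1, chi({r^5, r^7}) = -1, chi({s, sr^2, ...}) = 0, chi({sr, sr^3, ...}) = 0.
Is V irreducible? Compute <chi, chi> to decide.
Irreducible: <chi, chi> = 1.

Explanation: <chi, chi> = (1/|G|) sum_C |C| * |chi(C)|^2 = (1/24)[1*|2|^2 + 1*|2|^2 + 2*|-1|^2 + 2*|-1|^2 + 2*|2|^2 + 2*|-1|^2 + 2*|-1|^2 + 6*|0|^2 + 6*|0|^2]
  = (1/24)[(4) + (4) + (2) + (2) + (8) + (2) + (2) + (0) + (0)] = 24/24 = 1.
A character is irreducible iff <chi, chi> = 1, so this representation is irreducible.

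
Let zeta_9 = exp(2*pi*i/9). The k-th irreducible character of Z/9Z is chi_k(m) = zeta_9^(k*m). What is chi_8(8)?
chi_8(8) = zeta_9^64 = exp(2*I*pi/9)

chi_8(8) = zeta_9^(8*8) = zeta_9^64. Since zeta_9^9 = 1, this equals zeta_9^1 = exp(2*pi*i*1/9) = exp(2*I*pi/9).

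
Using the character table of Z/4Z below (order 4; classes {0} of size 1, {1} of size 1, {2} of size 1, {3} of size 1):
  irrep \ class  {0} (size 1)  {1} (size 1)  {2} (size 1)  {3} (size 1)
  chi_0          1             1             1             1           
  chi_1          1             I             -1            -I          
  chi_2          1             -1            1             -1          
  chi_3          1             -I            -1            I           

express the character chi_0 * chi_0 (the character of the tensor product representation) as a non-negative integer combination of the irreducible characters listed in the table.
chi_0 tensor chi_0 = chi_0 (all other irreducibles have multiplicity 0).

Why: The character of a tensor product is the pointwise product (chi_0 * chi_0)(C) = chi_0(C) * chi_0(C):
  {0}: (1)*(1), {1}: (1)*(1), {2}: (1)*(1), {3}: (1)*(1)
so (chi_0 * chi_0) takes values
  {0} -> 1, {1} -> 1, {2} -> 1, {3} -> 1.
Now take the inner product of this character with each irreducible chi from the table, <chi_0*chi_0, chi> = (1/4) sum_C |C| (chi_0*chi_0)(C) conj(chi(C)):
  <chi_0*chi_0, chi_0> = (1/4)[1*(1)*conj(1) + 1*(1)*conj(1) + 1*(1)*conj(1) + 1*(1)*conj(1)]
      = (1/4)[(1) + (1) + (1) + (1)] = 4/4 = 1
  <chi_0*chi_0, chi_1> = (1/4)[1*(1)*conj(1) + 1*(1)*conj(I) + 1*(1)*conj(-1) + 1*(1)*conj(-I)]
      = (1/4)[(1) + (-I) + (-1) + (I)] = 0/4 = 0
  <chi_0*chi_0, chi_2> = (1/4)[1*(1)*conj(1) + 1*(1)*conj(-1) + 1*(1)*conj(1) + 1*(1)*conj(-1)]
      = (1/4)[(1) + (-1) + (1) + (-1)] = 0/4 = 0
  <chi_0*chi_0, chi_3> = (1/4)[1*(1)*conj(1) + 1*(1)*conj(-I) + 1*(1)*conj(-1) + 1*(1)*conj(I)]
      = (1/4)[(1) + (I) + (-1) + (-I)] = 0/4 = 0
(Exp terms are combined using exp(i*s)*conj(exp(i*t)) = exp(i*(s-t)), and sums of them are collapsed using the identity that for every m > 1 the m distinct m-th roots of unity sum to 0, e.g. 1 + exp(2*I*pi/3) + exp(-2*I*pi/3) = 0.)
Hence the multiplicities are chi_0: 1. Dimension check: dim(chi_0)*dim(chi_0) = 1*1 = 1 and sum (mult * dim) = 1*1 = 1.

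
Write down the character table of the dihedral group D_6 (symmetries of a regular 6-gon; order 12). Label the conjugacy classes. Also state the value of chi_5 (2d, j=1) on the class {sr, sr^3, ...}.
Conjugacy classes: {e} of size 1, {r^3} of size 1, {r^1, r^5} of size 2, {r^2, r^4} of size 2, {s, sr^2, ...} of size 3, {sr, sr^3, ...} of size 3.
Character table:
  irrep \ class              {e} (size 1)  {r^3} (size 1)  {r^1, r^5} (size 2)  {r^2, r^4} (size 2)  {s, sr^2, ...} (size 3)  {sr, sr^3, ...} (size 3)
  chi_1 (triv)               1             1               1                    1                    1                        1                       
  chi_2 (sign: r->1, s->-1)  1             1               1                    1                    -1                       -1                      
  chi_3 (r->-1, s->1)        1             -1              -1                   1                    1                        -1                      
  chi_4 (r->-1, s->-1)       1             -1              -1                   1                    -1                       1                       
  chi_5 (2d, j=1)            2             -2              1                    -1                   0                        0                       
  chi_6 (2d, j=2)            2             2               -1                   -1                   0                        0                       

Spot check: chi_5 (2d, j=1) on {sr, sr^3, ...} = 0.

Derivation: D_6 has order 2*6 = 12 with 6 conjugacy classes, hence 6 irreducibles. Sum of squared dims 1 + 1 + 1 + 1 + 4 + 4 = 12 = |G|. Linear characters come from the abelianisation; the 2-dimensional irreps have character r^k -> 2*cos(2*pi*j*k/6), reflections -> 0.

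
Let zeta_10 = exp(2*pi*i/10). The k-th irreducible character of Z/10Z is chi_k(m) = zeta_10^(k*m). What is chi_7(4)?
chi_7(4) = zeta_10^28 = exp(-2*I*pi/5)

Solution. chi_7(4) = zeta_10^(7*4) = zeta_10^28. Since zeta_10^10 = 1, this equals zeta_10^8 = exp(2*pi*i*8/10) = exp(-2*I*pi/5).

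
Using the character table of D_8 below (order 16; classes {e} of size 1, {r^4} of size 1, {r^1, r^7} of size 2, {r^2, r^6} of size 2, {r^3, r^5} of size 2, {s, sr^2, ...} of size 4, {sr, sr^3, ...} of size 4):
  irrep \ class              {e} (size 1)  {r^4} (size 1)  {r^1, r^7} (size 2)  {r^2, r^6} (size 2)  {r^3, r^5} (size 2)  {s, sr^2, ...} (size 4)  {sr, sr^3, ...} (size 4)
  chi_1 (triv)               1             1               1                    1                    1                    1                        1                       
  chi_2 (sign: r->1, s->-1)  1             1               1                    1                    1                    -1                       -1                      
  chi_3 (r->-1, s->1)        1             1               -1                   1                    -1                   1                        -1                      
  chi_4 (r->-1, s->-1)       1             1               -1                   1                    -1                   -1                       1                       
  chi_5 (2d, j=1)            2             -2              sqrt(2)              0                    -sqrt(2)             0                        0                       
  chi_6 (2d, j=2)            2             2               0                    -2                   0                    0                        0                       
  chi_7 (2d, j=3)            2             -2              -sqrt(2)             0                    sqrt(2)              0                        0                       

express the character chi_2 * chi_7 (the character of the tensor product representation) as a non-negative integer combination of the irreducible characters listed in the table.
chi_2 tensor chi_7 = chi_7 (all other irreducibles have multiplicity 0).

Solution. The character of a tensor product is the pointwise product (chi_2 * chi_7)(C) = chi_2(C) * chi_7(C):
  {e}: (1)*(2), {r^4}: (1)*(-2), {r^1, r^7}: (1)*(-sqrt(2)), {r^2, r^6}: (1)*(0), {r^3, r^5}: (1)*(sqrt(2)), {s, sr^2, ...}: (-1)*(0), {sr, sr^3, ...}: (-1)*(0)
so (chi_2 * chi_7) takes values
  {e} -> 2, {r^4} -> -2, {r^1, r^7} -> -sqrt(2), {r^2, r^6} -> 0, {r^3, r^5} -> sqrt(2), {s, sr^2, ...} -> 0, {sr, sr^3, ...} -> 0.
Now take the inner product of this character with each irreducible chi from the table, <chi_2*chi_7, chi> = (1/16) sum_C |C| (chi_2*chi_7)(C) conj(chi(C)):
  <chi_2*chi_7, chi_1> = (1/16)[1*(2)*conj(1) + 1*(-2)*conj(1) + 2*(-sqrt(2))*conj(1) + 2*(0)*conj(1) + 2*(sqrt(2))*conj(1) + 4*(0)*conj(1) + 4*(0)*conj(1)]
      = (1/16)[(2) + (-2) + (-2*sqrt(2)) + (0) + (2*sqrt(2)) + (0) + (0)] = 0/16 = 0
  <chi_2*chi_7, chi_2> = (1/16)[1*(2)*conj(1) + 1*(-2)*conj(1) + 2*(-sqrt(2))*conj(1) + 2*(0)*conj(1) + 2*(sqrt(2))*conj(1) + 4*(0)*conj(-1) + 4*(0)*conj(-1)]
      = (1/16)[(2) + (-2) + (-2*sqrt(2)) + (0) + (2*sqrt(2)) + (0) + (0)] = 0/16 = 0
  <chi_2*chi_7, chi_3> = (1/16)[1*(2)*conj(1) + 1*(-2)*conj(1) + 2*(-sqrt(2))*conj(-1) + 2*(0)*conj(1) + 2*(sqrt(2))*conj(-1) + 4*(0)*conj(1) + 4*(0)*conj(-1)]
      = (1/16)[(2) + (-2) + (2*sqrt(2)) + (0) + (-2*sqrt(2)) + (0) + (0)] = 0/16 = 0
  <chi_2*chi_7, chi_4> = (1/16)[1*(2)*conj(1) + 1*(-2)*conj(1) + 2*(-sqrt(2))*conj(-1) + 2*(0)*conj(1) + 2*(sqrt(2))*conj(-1) + 4*(0)*conj(-1) + 4*(0)*conj(1)]
      = (1/16)[(2) + (-2) + (2*sqrt(2)) + (0) + (-2*sqrt(2)) + (0) + (0)] = 0/16 = 0
  <chi_2*chi_7, chi_5> = (1/16)[1*(2)*conj(2) + 1*(-2)*conj(-2) + 2*(-sqrt(2))*conj(sqrt(2)) + 2*(0)*conj(0) + 2*(sqrt(2))*conj(-sqrt(2)) + 4*(0)*conj(0) + 4*(0)*conj(0)]
      = (1/16)[(4) + (4) + (-4) + (0) + (-4) + (0) + (0)] = 0/16 = 0
  <chi_2*chi_7, chi_6> = (1/16)[1*(2)*conj(2) + 1*(-2)*conj(2) + 2*(-sqrt(2))*conj(0) + 2*(0)*conj(-2) + 2*(sqrt(2))*conj(0) + 4*(0)*conj(0) + 4*(0)*conj(0)]
      = (1/16)[(4) + (-4) + (0) + (0) + (0) + (0) + (0)] = 0/16 = 0
  <chi_2*chi_7, chi_7> = (1/16)[1*(2)*conj(2) + 1*(-2)*conj(-2) + 2*(-sqrt(2))*conj(-sqrt(2)) + 2*(0)*conj(0) + 2*(sqrt(2))*conj(sqrt(2)) + 4*(0)*conj(0) + 4*(0)*conj(0)]
      = (1/16)[(4) + (4) + (4) + (0) + (4) + (0) + (0)] = 16/16 = 1
Hence the multiplicities are chi_7: 1. Dimension check: dim(chi_2)*dim(chi_7) = 1*2 = 2 and sum (mult * dim) = 1*2 = 2.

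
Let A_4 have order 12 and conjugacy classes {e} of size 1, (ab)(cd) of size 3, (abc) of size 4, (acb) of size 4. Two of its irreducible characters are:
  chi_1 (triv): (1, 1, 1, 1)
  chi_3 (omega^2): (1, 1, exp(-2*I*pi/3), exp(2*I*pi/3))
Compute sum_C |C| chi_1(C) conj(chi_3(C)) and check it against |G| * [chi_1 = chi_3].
Sum = 0; so <chi_1, chi_3> = 0 (distinct irreducibles are orthogonal).

Details: Compute term by term over conjugacy classes (|C| * chi_1(C) * conj(chi_3(C))):
  1*(1)*conj(1) + 3*(1)*conj(1) + 4*(1)*conj(exp(-2*I*pi/3)) + 4*(1)*conj(exp(2*I*pi/3))
  = (1) + (3) + (4*exp(2*I*pi/3)) + (4*exp(-2*I*pi/3))
  = 0.
(Exp terms are combined using exp(i*s)*conj(exp(i*t)) = exp(i*(s-t)), and sums of them are collapsed using the identity that for every m > 1 the m distinct m-th roots of unity sum to 0, e.g. 1 + exp(2*I*pi/3) + exp(-2*I*pi/3) = 0.)
Dividing by |G| = 12 gives 0/12 = 0, matching the row-orthogonality relation <chi_1, chi_3> = [chi_1 = chi_3].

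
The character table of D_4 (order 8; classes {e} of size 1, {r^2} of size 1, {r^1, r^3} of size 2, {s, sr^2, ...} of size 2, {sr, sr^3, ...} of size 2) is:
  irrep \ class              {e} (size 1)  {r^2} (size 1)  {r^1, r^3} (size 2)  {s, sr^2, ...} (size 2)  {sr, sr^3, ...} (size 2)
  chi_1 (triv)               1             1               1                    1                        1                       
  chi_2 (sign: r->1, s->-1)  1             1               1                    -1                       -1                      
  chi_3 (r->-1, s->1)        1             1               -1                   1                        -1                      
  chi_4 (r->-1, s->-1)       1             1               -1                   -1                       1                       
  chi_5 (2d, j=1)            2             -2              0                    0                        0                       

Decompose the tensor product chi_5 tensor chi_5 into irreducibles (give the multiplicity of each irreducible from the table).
chi_5 tensor chi_5 = chi_1 + chi_2 + chi_3 + chi_4 (all other irreducibles have multiplicity 0).

Proof sketch: The character of a tensor product is the pointwise product (chi_5 * chi_5)(C) = chi_5(C) * chi_5(C):
  {e}: (2)*(2), {r^2}: (-2)*(-2), {r^1, r^3}: (0)*(0), {s, sr^2, ...}: (0)*(0), {sr, sr^3, ...}: (0)*(0)
so (chi_5 * chi_5) takes values
  {e} -> 4, {r^2} -> 4, {r^1, r^3} -> 0, {s, sr^2, ...} -> 0, {sr, sr^3, ...} -> 0.
Now take the inner product of this character with each irreducible chi from the table, <chi_5*chi_5, chi> = (1/8) sum_C |C| (chi_5*chi_5)(C) conj(chi(C)):
  <chi_5*chi_5, chi_1> = (1/8)[1*(4)*conj(1) + 1*(4)*conj(1) + 2*(0)*conj(1) + 2*(0)*conj(1) + 2*(0)*conj(1)]
      = (1/8)[(4) + (4) + (0) + (0) + (0)] = 8/8 = 1
  <chi_5*chi_5, chi_2> = (1/8)[1*(4)*conj(1) + 1*(4)*conj(1) + 2*(0)*conj(1) + 2*(0)*conj(-1) + 2*(0)*conj(-1)]
      = (1/8)[(4) + (4) + (0) + (0) + (0)] = 8/8 = 1
  <chi_5*chi_5, chi_3> = (1/8)[1*(4)*conj(1) + 1*(4)*conj(1) + 2*(0)*conj(-1) + 2*(0)*conj(1) + 2*(0)*conj(-1)]
      = (1/8)[(4) + (4) + (0) + (0) + (0)] = 8/8 = 1
  <chi_5*chi_5, chi_4> = (1/8)[1*(4)*conj(1) + 1*(4)*conj(1) + 2*(0)*conj(-1) + 2*(0)*conj(-1) + 2*(0)*conj(1)]
      = (1/8)[(4) + (4) + (0) + (0) + (0)] = 8/8 = 1
  <chi_5*chi_5, chi_5> = (1/8)[1*(4)*conj(2) + 1*(4)*conj(-2) + 2*(0)*conj(0) + 2*(0)*conj(0) + 2*(0)*conj(0)]
      = (1/8)[(8) + (-8) + (0) + (0) + (0)] = 0/8 = 0
Hence the multiplicities are chi_1: 1, chi_2: 1, chi_3: 1, chi_4: 1. Dimension check: dim(chi_5)*dim(chi_5) = 2*2 = 4 and sum (mult * dim) = 1*1 + 1*1 + 1*1 + 1*1 = 4.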